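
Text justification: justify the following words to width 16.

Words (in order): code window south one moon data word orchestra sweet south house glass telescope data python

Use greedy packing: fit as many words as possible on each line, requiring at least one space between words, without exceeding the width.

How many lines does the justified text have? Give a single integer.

Line 1: ['code', 'window'] (min_width=11, slack=5)
Line 2: ['south', 'one', 'moon'] (min_width=14, slack=2)
Line 3: ['data', 'word'] (min_width=9, slack=7)
Line 4: ['orchestra', 'sweet'] (min_width=15, slack=1)
Line 5: ['south', 'house'] (min_width=11, slack=5)
Line 6: ['glass', 'telescope'] (min_width=15, slack=1)
Line 7: ['data', 'python'] (min_width=11, slack=5)
Total lines: 7

Answer: 7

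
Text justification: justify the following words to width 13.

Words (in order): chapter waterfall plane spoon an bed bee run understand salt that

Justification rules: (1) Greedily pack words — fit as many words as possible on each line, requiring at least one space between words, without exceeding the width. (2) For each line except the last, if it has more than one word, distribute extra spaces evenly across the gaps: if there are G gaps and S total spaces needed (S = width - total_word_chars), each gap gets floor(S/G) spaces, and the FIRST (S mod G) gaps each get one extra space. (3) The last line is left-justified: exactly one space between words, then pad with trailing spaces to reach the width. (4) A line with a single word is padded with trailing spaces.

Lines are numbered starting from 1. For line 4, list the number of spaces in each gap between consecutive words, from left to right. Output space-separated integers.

Answer: 3 2

Derivation:
Line 1: ['chapter'] (min_width=7, slack=6)
Line 2: ['waterfall'] (min_width=9, slack=4)
Line 3: ['plane', 'spoon'] (min_width=11, slack=2)
Line 4: ['an', 'bed', 'bee'] (min_width=10, slack=3)
Line 5: ['run'] (min_width=3, slack=10)
Line 6: ['understand'] (min_width=10, slack=3)
Line 7: ['salt', 'that'] (min_width=9, slack=4)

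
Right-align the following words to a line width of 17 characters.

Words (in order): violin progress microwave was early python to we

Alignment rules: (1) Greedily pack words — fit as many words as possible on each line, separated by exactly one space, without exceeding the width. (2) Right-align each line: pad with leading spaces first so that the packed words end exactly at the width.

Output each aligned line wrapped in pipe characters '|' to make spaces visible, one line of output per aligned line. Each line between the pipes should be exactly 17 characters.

Line 1: ['violin', 'progress'] (min_width=15, slack=2)
Line 2: ['microwave', 'was'] (min_width=13, slack=4)
Line 3: ['early', 'python', 'to'] (min_width=15, slack=2)
Line 4: ['we'] (min_width=2, slack=15)

Answer: |  violin progress|
|    microwave was|
|  early python to|
|               we|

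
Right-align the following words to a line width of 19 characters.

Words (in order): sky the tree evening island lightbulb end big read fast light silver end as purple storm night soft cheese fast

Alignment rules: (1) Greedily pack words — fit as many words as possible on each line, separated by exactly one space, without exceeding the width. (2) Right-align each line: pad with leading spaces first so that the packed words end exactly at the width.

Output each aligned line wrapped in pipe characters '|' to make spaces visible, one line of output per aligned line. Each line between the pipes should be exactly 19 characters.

Line 1: ['sky', 'the', 'tree'] (min_width=12, slack=7)
Line 2: ['evening', 'island'] (min_width=14, slack=5)
Line 3: ['lightbulb', 'end', 'big'] (min_width=17, slack=2)
Line 4: ['read', 'fast', 'light'] (min_width=15, slack=4)
Line 5: ['silver', 'end', 'as'] (min_width=13, slack=6)
Line 6: ['purple', 'storm', 'night'] (min_width=18, slack=1)
Line 7: ['soft', 'cheese', 'fast'] (min_width=16, slack=3)

Answer: |       sky the tree|
|     evening island|
|  lightbulb end big|
|    read fast light|
|      silver end as|
| purple storm night|
|   soft cheese fast|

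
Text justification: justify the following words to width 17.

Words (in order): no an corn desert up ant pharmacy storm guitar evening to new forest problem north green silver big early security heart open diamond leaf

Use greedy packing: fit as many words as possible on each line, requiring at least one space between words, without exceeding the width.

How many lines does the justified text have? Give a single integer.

Line 1: ['no', 'an', 'corn', 'desert'] (min_width=17, slack=0)
Line 2: ['up', 'ant', 'pharmacy'] (min_width=15, slack=2)
Line 3: ['storm', 'guitar'] (min_width=12, slack=5)
Line 4: ['evening', 'to', 'new'] (min_width=14, slack=3)
Line 5: ['forest', 'problem'] (min_width=14, slack=3)
Line 6: ['north', 'green'] (min_width=11, slack=6)
Line 7: ['silver', 'big', 'early'] (min_width=16, slack=1)
Line 8: ['security', 'heart'] (min_width=14, slack=3)
Line 9: ['open', 'diamond', 'leaf'] (min_width=17, slack=0)
Total lines: 9

Answer: 9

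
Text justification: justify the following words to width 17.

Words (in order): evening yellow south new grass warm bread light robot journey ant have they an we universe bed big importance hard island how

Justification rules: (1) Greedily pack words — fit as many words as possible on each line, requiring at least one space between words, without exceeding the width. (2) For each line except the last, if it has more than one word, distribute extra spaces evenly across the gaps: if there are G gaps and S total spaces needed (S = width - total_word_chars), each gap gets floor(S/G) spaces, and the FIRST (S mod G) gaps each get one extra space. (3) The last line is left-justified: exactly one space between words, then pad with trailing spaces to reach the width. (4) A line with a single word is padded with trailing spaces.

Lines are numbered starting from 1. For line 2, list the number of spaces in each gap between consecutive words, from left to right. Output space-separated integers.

Line 1: ['evening', 'yellow'] (min_width=14, slack=3)
Line 2: ['south', 'new', 'grass'] (min_width=15, slack=2)
Line 3: ['warm', 'bread', 'light'] (min_width=16, slack=1)
Line 4: ['robot', 'journey', 'ant'] (min_width=17, slack=0)
Line 5: ['have', 'they', 'an', 'we'] (min_width=15, slack=2)
Line 6: ['universe', 'bed', 'big'] (min_width=16, slack=1)
Line 7: ['importance', 'hard'] (min_width=15, slack=2)
Line 8: ['island', 'how'] (min_width=10, slack=7)

Answer: 2 2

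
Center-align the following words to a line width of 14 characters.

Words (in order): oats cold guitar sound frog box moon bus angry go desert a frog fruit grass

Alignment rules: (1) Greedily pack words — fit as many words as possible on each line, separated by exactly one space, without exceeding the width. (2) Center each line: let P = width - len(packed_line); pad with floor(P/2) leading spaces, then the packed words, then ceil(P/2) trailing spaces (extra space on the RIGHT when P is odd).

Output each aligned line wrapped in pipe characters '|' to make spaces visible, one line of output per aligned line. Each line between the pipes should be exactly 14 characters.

Answer: |  oats cold   |
| guitar sound |
|frog box moon |
| bus angry go |
|desert a frog |
| fruit grass  |

Derivation:
Line 1: ['oats', 'cold'] (min_width=9, slack=5)
Line 2: ['guitar', 'sound'] (min_width=12, slack=2)
Line 3: ['frog', 'box', 'moon'] (min_width=13, slack=1)
Line 4: ['bus', 'angry', 'go'] (min_width=12, slack=2)
Line 5: ['desert', 'a', 'frog'] (min_width=13, slack=1)
Line 6: ['fruit', 'grass'] (min_width=11, slack=3)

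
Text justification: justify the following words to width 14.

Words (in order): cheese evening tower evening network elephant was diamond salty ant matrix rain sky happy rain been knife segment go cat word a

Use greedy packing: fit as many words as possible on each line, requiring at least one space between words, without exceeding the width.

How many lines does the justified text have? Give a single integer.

Answer: 10

Derivation:
Line 1: ['cheese', 'evening'] (min_width=14, slack=0)
Line 2: ['tower', 'evening'] (min_width=13, slack=1)
Line 3: ['network'] (min_width=7, slack=7)
Line 4: ['elephant', 'was'] (min_width=12, slack=2)
Line 5: ['diamond', 'salty'] (min_width=13, slack=1)
Line 6: ['ant', 'matrix'] (min_width=10, slack=4)
Line 7: ['rain', 'sky', 'happy'] (min_width=14, slack=0)
Line 8: ['rain', 'been'] (min_width=9, slack=5)
Line 9: ['knife', 'segment'] (min_width=13, slack=1)
Line 10: ['go', 'cat', 'word', 'a'] (min_width=13, slack=1)
Total lines: 10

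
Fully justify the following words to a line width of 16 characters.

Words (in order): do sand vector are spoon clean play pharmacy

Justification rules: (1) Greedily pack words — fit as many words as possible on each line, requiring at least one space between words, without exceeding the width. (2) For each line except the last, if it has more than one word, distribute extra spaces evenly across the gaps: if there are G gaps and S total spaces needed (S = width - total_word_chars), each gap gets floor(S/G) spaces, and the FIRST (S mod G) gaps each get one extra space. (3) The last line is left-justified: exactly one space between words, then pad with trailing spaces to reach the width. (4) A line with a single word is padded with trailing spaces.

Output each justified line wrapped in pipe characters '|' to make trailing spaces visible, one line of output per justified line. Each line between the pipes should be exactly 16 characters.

Line 1: ['do', 'sand', 'vector'] (min_width=14, slack=2)
Line 2: ['are', 'spoon', 'clean'] (min_width=15, slack=1)
Line 3: ['play', 'pharmacy'] (min_width=13, slack=3)

Answer: |do  sand  vector|
|are  spoon clean|
|play pharmacy   |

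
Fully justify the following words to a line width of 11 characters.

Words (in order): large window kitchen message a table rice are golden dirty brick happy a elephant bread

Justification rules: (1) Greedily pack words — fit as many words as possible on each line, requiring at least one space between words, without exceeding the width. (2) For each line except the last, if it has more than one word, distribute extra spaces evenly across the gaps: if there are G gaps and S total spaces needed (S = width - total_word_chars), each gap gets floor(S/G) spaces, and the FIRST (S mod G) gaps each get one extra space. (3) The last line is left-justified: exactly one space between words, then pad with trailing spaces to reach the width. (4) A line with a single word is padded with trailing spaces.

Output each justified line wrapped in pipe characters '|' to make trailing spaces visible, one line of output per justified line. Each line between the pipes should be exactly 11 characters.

Line 1: ['large'] (min_width=5, slack=6)
Line 2: ['window'] (min_width=6, slack=5)
Line 3: ['kitchen'] (min_width=7, slack=4)
Line 4: ['message', 'a'] (min_width=9, slack=2)
Line 5: ['table', 'rice'] (min_width=10, slack=1)
Line 6: ['are', 'golden'] (min_width=10, slack=1)
Line 7: ['dirty', 'brick'] (min_width=11, slack=0)
Line 8: ['happy', 'a'] (min_width=7, slack=4)
Line 9: ['elephant'] (min_width=8, slack=3)
Line 10: ['bread'] (min_width=5, slack=6)

Answer: |large      |
|window     |
|kitchen    |
|message   a|
|table  rice|
|are  golden|
|dirty brick|
|happy     a|
|elephant   |
|bread      |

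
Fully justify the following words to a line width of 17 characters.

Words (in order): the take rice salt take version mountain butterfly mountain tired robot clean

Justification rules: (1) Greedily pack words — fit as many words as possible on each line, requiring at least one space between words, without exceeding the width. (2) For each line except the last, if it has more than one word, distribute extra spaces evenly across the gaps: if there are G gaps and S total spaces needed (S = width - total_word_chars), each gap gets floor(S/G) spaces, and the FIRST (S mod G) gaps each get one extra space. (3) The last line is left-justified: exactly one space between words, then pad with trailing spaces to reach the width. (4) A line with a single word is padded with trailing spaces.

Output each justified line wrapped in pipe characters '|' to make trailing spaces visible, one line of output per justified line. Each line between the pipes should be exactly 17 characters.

Answer: |the   take   rice|
|salt take version|
|mountain         |
|butterfly        |
|mountain    tired|
|robot clean      |

Derivation:
Line 1: ['the', 'take', 'rice'] (min_width=13, slack=4)
Line 2: ['salt', 'take', 'version'] (min_width=17, slack=0)
Line 3: ['mountain'] (min_width=8, slack=9)
Line 4: ['butterfly'] (min_width=9, slack=8)
Line 5: ['mountain', 'tired'] (min_width=14, slack=3)
Line 6: ['robot', 'clean'] (min_width=11, slack=6)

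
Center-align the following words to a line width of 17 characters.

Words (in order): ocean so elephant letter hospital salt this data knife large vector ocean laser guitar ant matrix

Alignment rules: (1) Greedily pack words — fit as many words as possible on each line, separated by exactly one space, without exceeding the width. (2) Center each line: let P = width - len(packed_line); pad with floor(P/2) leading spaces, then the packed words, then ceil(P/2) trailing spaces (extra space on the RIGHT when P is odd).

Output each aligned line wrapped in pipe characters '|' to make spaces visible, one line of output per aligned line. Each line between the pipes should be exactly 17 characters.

Line 1: ['ocean', 'so', 'elephant'] (min_width=17, slack=0)
Line 2: ['letter', 'hospital'] (min_width=15, slack=2)
Line 3: ['salt', 'this', 'data'] (min_width=14, slack=3)
Line 4: ['knife', 'large'] (min_width=11, slack=6)
Line 5: ['vector', 'ocean'] (min_width=12, slack=5)
Line 6: ['laser', 'guitar', 'ant'] (min_width=16, slack=1)
Line 7: ['matrix'] (min_width=6, slack=11)

Answer: |ocean so elephant|
| letter hospital |
| salt this data  |
|   knife large   |
|  vector ocean   |
|laser guitar ant |
|     matrix      |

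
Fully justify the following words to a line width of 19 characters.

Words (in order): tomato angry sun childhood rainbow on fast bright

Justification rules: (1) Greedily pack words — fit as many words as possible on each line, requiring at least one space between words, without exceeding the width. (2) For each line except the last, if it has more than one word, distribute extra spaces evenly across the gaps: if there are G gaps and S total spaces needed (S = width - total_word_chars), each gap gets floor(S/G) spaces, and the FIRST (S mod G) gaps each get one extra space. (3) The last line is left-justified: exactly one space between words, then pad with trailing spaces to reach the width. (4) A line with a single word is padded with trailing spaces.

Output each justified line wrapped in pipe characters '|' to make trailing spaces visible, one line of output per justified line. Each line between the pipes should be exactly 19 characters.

Line 1: ['tomato', 'angry', 'sun'] (min_width=16, slack=3)
Line 2: ['childhood', 'rainbow'] (min_width=17, slack=2)
Line 3: ['on', 'fast', 'bright'] (min_width=14, slack=5)

Answer: |tomato   angry  sun|
|childhood   rainbow|
|on fast bright     |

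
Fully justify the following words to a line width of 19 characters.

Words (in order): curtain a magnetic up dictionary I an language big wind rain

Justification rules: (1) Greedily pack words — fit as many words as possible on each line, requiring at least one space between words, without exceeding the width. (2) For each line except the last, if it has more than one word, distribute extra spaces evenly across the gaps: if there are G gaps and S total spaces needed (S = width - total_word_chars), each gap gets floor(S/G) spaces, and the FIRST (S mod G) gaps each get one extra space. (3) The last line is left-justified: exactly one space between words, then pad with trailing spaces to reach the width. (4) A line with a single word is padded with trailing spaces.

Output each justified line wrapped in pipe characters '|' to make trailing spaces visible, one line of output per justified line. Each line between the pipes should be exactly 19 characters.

Line 1: ['curtain', 'a', 'magnetic'] (min_width=18, slack=1)
Line 2: ['up', 'dictionary', 'I', 'an'] (min_width=18, slack=1)
Line 3: ['language', 'big', 'wind'] (min_width=17, slack=2)
Line 4: ['rain'] (min_width=4, slack=15)

Answer: |curtain  a magnetic|
|up  dictionary I an|
|language  big  wind|
|rain               |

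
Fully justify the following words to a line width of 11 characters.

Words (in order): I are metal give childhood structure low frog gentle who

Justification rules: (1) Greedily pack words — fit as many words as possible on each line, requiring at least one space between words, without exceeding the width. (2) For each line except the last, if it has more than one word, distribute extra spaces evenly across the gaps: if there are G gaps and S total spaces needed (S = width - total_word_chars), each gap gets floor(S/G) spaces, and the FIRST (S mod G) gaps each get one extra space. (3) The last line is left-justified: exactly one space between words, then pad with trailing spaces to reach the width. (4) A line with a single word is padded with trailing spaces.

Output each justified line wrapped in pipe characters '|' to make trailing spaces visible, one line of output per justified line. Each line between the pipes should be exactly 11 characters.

Answer: |I are metal|
|give       |
|childhood  |
|structure  |
|low    frog|
|gentle who |

Derivation:
Line 1: ['I', 'are', 'metal'] (min_width=11, slack=0)
Line 2: ['give'] (min_width=4, slack=7)
Line 3: ['childhood'] (min_width=9, slack=2)
Line 4: ['structure'] (min_width=9, slack=2)
Line 5: ['low', 'frog'] (min_width=8, slack=3)
Line 6: ['gentle', 'who'] (min_width=10, slack=1)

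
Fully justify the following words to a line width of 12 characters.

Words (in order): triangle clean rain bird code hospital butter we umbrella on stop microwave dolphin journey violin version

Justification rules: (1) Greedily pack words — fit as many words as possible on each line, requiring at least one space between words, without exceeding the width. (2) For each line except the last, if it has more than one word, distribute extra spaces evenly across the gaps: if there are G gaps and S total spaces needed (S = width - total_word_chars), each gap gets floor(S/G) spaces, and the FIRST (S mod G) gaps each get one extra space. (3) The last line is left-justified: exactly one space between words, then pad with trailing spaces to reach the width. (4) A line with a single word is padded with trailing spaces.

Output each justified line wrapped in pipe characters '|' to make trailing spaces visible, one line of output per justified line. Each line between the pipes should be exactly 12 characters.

Answer: |triangle    |
|clean   rain|
|bird    code|
|hospital    |
|butter    we|
|umbrella  on|
|stop        |
|microwave   |
|dolphin     |
|journey     |
|violin      |
|version     |

Derivation:
Line 1: ['triangle'] (min_width=8, slack=4)
Line 2: ['clean', 'rain'] (min_width=10, slack=2)
Line 3: ['bird', 'code'] (min_width=9, slack=3)
Line 4: ['hospital'] (min_width=8, slack=4)
Line 5: ['butter', 'we'] (min_width=9, slack=3)
Line 6: ['umbrella', 'on'] (min_width=11, slack=1)
Line 7: ['stop'] (min_width=4, slack=8)
Line 8: ['microwave'] (min_width=9, slack=3)
Line 9: ['dolphin'] (min_width=7, slack=5)
Line 10: ['journey'] (min_width=7, slack=5)
Line 11: ['violin'] (min_width=6, slack=6)
Line 12: ['version'] (min_width=7, slack=5)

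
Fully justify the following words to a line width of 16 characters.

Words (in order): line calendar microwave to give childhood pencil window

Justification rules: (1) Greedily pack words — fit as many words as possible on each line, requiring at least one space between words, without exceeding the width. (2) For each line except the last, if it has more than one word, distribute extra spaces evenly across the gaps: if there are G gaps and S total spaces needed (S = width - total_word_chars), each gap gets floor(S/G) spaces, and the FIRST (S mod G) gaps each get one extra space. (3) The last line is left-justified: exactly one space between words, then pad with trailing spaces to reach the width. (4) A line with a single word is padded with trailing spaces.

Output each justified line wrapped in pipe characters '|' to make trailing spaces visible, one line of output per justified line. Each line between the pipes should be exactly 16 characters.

Line 1: ['line', 'calendar'] (min_width=13, slack=3)
Line 2: ['microwave', 'to'] (min_width=12, slack=4)
Line 3: ['give', 'childhood'] (min_width=14, slack=2)
Line 4: ['pencil', 'window'] (min_width=13, slack=3)

Answer: |line    calendar|
|microwave     to|
|give   childhood|
|pencil window   |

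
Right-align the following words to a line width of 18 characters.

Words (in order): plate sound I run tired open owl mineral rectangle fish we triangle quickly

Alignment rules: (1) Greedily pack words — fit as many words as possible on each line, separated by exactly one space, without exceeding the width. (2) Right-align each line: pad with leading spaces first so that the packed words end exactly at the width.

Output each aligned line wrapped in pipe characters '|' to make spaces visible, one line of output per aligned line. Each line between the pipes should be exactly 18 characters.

Answer: | plate sound I run|
|    tired open owl|
| mineral rectangle|
|  fish we triangle|
|           quickly|

Derivation:
Line 1: ['plate', 'sound', 'I', 'run'] (min_width=17, slack=1)
Line 2: ['tired', 'open', 'owl'] (min_width=14, slack=4)
Line 3: ['mineral', 'rectangle'] (min_width=17, slack=1)
Line 4: ['fish', 'we', 'triangle'] (min_width=16, slack=2)
Line 5: ['quickly'] (min_width=7, slack=11)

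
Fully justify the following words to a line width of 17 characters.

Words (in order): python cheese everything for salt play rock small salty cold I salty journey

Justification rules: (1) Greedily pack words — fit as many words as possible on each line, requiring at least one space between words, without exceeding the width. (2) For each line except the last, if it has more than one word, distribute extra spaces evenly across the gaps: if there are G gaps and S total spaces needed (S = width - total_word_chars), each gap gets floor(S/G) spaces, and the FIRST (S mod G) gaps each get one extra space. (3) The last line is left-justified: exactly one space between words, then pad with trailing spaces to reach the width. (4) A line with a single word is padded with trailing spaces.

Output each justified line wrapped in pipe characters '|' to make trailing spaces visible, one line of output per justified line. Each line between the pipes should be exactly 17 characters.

Answer: |python     cheese|
|everything    for|
|salt   play  rock|
|small  salty cold|
|I salty journey  |

Derivation:
Line 1: ['python', 'cheese'] (min_width=13, slack=4)
Line 2: ['everything', 'for'] (min_width=14, slack=3)
Line 3: ['salt', 'play', 'rock'] (min_width=14, slack=3)
Line 4: ['small', 'salty', 'cold'] (min_width=16, slack=1)
Line 5: ['I', 'salty', 'journey'] (min_width=15, slack=2)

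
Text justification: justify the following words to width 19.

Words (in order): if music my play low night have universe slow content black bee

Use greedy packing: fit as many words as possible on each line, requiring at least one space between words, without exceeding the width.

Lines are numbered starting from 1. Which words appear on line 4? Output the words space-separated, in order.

Answer: content black bee

Derivation:
Line 1: ['if', 'music', 'my', 'play'] (min_width=16, slack=3)
Line 2: ['low', 'night', 'have'] (min_width=14, slack=5)
Line 3: ['universe', 'slow'] (min_width=13, slack=6)
Line 4: ['content', 'black', 'bee'] (min_width=17, slack=2)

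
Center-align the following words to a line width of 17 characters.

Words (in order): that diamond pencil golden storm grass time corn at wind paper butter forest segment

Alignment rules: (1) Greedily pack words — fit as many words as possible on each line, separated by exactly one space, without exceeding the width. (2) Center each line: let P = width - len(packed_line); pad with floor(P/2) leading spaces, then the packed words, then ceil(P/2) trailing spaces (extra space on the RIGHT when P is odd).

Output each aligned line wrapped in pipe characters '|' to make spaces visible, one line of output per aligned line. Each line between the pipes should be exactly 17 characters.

Answer: |  that diamond   |
|  pencil golden  |
|storm grass time |
|  corn at wind   |
|  paper butter   |
| forest segment  |

Derivation:
Line 1: ['that', 'diamond'] (min_width=12, slack=5)
Line 2: ['pencil', 'golden'] (min_width=13, slack=4)
Line 3: ['storm', 'grass', 'time'] (min_width=16, slack=1)
Line 4: ['corn', 'at', 'wind'] (min_width=12, slack=5)
Line 5: ['paper', 'butter'] (min_width=12, slack=5)
Line 6: ['forest', 'segment'] (min_width=14, slack=3)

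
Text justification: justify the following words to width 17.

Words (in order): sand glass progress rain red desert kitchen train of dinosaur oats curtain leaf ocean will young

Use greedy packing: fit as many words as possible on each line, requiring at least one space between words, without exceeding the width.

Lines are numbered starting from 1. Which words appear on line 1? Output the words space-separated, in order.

Line 1: ['sand', 'glass'] (min_width=10, slack=7)
Line 2: ['progress', 'rain', 'red'] (min_width=17, slack=0)
Line 3: ['desert', 'kitchen'] (min_width=14, slack=3)
Line 4: ['train', 'of', 'dinosaur'] (min_width=17, slack=0)
Line 5: ['oats', 'curtain', 'leaf'] (min_width=17, slack=0)
Line 6: ['ocean', 'will', 'young'] (min_width=16, slack=1)

Answer: sand glass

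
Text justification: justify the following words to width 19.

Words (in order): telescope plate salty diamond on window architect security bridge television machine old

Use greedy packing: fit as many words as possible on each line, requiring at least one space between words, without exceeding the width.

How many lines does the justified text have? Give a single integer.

Line 1: ['telescope', 'plate'] (min_width=15, slack=4)
Line 2: ['salty', 'diamond', 'on'] (min_width=16, slack=3)
Line 3: ['window', 'architect'] (min_width=16, slack=3)
Line 4: ['security', 'bridge'] (min_width=15, slack=4)
Line 5: ['television', 'machine'] (min_width=18, slack=1)
Line 6: ['old'] (min_width=3, slack=16)
Total lines: 6

Answer: 6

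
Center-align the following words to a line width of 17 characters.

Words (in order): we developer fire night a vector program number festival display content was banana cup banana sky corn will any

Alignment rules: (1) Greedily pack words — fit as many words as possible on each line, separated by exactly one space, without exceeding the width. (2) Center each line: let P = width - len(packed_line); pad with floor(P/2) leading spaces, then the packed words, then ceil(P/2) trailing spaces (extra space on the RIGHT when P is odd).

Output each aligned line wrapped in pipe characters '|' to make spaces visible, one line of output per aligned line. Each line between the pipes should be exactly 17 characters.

Line 1: ['we', 'developer', 'fire'] (min_width=17, slack=0)
Line 2: ['night', 'a', 'vector'] (min_width=14, slack=3)
Line 3: ['program', 'number'] (min_width=14, slack=3)
Line 4: ['festival', 'display'] (min_width=16, slack=1)
Line 5: ['content', 'was'] (min_width=11, slack=6)
Line 6: ['banana', 'cup', 'banana'] (min_width=17, slack=0)
Line 7: ['sky', 'corn', 'will', 'any'] (min_width=17, slack=0)

Answer: |we developer fire|
| night a vector  |
| program number  |
|festival display |
|   content was   |
|banana cup banana|
|sky corn will any|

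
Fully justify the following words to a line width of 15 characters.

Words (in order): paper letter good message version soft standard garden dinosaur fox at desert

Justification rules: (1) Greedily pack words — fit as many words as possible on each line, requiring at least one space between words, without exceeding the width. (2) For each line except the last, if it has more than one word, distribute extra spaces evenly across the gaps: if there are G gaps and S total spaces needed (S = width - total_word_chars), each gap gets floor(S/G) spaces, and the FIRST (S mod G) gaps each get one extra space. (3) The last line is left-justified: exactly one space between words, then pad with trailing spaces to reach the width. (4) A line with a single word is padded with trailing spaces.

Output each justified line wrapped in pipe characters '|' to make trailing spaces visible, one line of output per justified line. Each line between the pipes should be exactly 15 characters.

Answer: |paper    letter|
|good    message|
|version    soft|
|standard garden|
|dinosaur fox at|
|desert         |

Derivation:
Line 1: ['paper', 'letter'] (min_width=12, slack=3)
Line 2: ['good', 'message'] (min_width=12, slack=3)
Line 3: ['version', 'soft'] (min_width=12, slack=3)
Line 4: ['standard', 'garden'] (min_width=15, slack=0)
Line 5: ['dinosaur', 'fox', 'at'] (min_width=15, slack=0)
Line 6: ['desert'] (min_width=6, slack=9)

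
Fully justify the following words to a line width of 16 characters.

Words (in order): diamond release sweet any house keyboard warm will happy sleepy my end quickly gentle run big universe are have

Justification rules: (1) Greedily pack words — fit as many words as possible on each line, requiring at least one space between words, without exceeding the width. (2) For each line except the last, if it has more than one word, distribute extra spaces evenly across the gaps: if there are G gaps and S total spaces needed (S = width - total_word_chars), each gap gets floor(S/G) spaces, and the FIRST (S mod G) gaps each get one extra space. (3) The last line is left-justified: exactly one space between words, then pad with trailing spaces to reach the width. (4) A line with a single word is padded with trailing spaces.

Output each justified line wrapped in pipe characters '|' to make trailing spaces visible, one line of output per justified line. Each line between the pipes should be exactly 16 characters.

Line 1: ['diamond', 'release'] (min_width=15, slack=1)
Line 2: ['sweet', 'any', 'house'] (min_width=15, slack=1)
Line 3: ['keyboard', 'warm'] (min_width=13, slack=3)
Line 4: ['will', 'happy'] (min_width=10, slack=6)
Line 5: ['sleepy', 'my', 'end'] (min_width=13, slack=3)
Line 6: ['quickly', 'gentle'] (min_width=14, slack=2)
Line 7: ['run', 'big', 'universe'] (min_width=16, slack=0)
Line 8: ['are', 'have'] (min_width=8, slack=8)

Answer: |diamond  release|
|sweet  any house|
|keyboard    warm|
|will       happy|
|sleepy   my  end|
|quickly   gentle|
|run big universe|
|are have        |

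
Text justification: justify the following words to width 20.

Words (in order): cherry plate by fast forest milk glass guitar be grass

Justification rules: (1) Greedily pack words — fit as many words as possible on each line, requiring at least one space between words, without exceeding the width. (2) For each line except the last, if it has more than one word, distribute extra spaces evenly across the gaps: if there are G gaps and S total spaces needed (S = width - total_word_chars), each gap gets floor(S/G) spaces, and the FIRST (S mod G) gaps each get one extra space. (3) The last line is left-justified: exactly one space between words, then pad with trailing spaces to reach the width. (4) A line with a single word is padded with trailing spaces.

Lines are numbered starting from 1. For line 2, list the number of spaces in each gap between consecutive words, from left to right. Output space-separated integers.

Line 1: ['cherry', 'plate', 'by', 'fast'] (min_width=20, slack=0)
Line 2: ['forest', 'milk', 'glass'] (min_width=17, slack=3)
Line 3: ['guitar', 'be', 'grass'] (min_width=15, slack=5)

Answer: 3 2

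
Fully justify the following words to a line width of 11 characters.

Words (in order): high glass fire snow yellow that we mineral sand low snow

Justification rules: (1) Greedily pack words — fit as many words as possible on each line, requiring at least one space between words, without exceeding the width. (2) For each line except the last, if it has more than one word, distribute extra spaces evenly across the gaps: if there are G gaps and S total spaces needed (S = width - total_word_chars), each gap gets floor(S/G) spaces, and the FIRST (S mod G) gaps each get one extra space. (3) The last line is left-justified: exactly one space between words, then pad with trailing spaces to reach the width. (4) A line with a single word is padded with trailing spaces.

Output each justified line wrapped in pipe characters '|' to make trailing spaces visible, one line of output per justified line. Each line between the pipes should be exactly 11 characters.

Answer: |high  glass|
|fire   snow|
|yellow that|
|we  mineral|
|sand    low|
|snow       |

Derivation:
Line 1: ['high', 'glass'] (min_width=10, slack=1)
Line 2: ['fire', 'snow'] (min_width=9, slack=2)
Line 3: ['yellow', 'that'] (min_width=11, slack=0)
Line 4: ['we', 'mineral'] (min_width=10, slack=1)
Line 5: ['sand', 'low'] (min_width=8, slack=3)
Line 6: ['snow'] (min_width=4, slack=7)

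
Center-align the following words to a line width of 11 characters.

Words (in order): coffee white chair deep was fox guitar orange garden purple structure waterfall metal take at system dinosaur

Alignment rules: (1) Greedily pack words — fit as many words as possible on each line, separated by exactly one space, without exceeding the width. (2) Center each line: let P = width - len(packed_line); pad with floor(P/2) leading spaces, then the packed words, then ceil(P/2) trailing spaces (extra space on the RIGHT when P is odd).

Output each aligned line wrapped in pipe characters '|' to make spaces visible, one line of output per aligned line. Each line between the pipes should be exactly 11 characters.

Line 1: ['coffee'] (min_width=6, slack=5)
Line 2: ['white', 'chair'] (min_width=11, slack=0)
Line 3: ['deep', 'was'] (min_width=8, slack=3)
Line 4: ['fox', 'guitar'] (min_width=10, slack=1)
Line 5: ['orange'] (min_width=6, slack=5)
Line 6: ['garden'] (min_width=6, slack=5)
Line 7: ['purple'] (min_width=6, slack=5)
Line 8: ['structure'] (min_width=9, slack=2)
Line 9: ['waterfall'] (min_width=9, slack=2)
Line 10: ['metal', 'take'] (min_width=10, slack=1)
Line 11: ['at', 'system'] (min_width=9, slack=2)
Line 12: ['dinosaur'] (min_width=8, slack=3)

Answer: |  coffee   |
|white chair|
| deep was  |
|fox guitar |
|  orange   |
|  garden   |
|  purple   |
| structure |
| waterfall |
|metal take |
| at system |
| dinosaur  |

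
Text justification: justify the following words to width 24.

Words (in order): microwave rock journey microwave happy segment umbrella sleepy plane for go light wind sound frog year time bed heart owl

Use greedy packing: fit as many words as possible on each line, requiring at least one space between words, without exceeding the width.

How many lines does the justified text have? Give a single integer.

Answer: 6

Derivation:
Line 1: ['microwave', 'rock', 'journey'] (min_width=22, slack=2)
Line 2: ['microwave', 'happy', 'segment'] (min_width=23, slack=1)
Line 3: ['umbrella', 'sleepy', 'plane'] (min_width=21, slack=3)
Line 4: ['for', 'go', 'light', 'wind', 'sound'] (min_width=23, slack=1)
Line 5: ['frog', 'year', 'time', 'bed', 'heart'] (min_width=24, slack=0)
Line 6: ['owl'] (min_width=3, slack=21)
Total lines: 6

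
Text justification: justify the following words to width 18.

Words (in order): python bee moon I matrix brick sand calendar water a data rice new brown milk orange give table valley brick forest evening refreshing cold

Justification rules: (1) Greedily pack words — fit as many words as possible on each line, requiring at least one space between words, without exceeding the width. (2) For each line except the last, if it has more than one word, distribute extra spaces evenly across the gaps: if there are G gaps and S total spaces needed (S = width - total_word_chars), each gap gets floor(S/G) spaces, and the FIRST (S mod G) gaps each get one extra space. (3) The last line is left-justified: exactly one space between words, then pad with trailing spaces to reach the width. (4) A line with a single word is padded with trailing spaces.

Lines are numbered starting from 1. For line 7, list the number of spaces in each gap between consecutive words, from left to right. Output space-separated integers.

Answer: 7

Derivation:
Line 1: ['python', 'bee', 'moon', 'I'] (min_width=17, slack=1)
Line 2: ['matrix', 'brick', 'sand'] (min_width=17, slack=1)
Line 3: ['calendar', 'water', 'a'] (min_width=16, slack=2)
Line 4: ['data', 'rice', 'new'] (min_width=13, slack=5)
Line 5: ['brown', 'milk', 'orange'] (min_width=17, slack=1)
Line 6: ['give', 'table', 'valley'] (min_width=17, slack=1)
Line 7: ['brick', 'forest'] (min_width=12, slack=6)
Line 8: ['evening', 'refreshing'] (min_width=18, slack=0)
Line 9: ['cold'] (min_width=4, slack=14)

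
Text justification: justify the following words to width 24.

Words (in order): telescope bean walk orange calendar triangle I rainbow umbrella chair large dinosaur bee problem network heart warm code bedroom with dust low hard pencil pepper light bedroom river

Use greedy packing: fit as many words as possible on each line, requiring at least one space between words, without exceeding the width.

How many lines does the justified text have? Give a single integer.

Answer: 9

Derivation:
Line 1: ['telescope', 'bean', 'walk'] (min_width=19, slack=5)
Line 2: ['orange', 'calendar', 'triangle'] (min_width=24, slack=0)
Line 3: ['I', 'rainbow', 'umbrella', 'chair'] (min_width=24, slack=0)
Line 4: ['large', 'dinosaur', 'bee'] (min_width=18, slack=6)
Line 5: ['problem', 'network', 'heart'] (min_width=21, slack=3)
Line 6: ['warm', 'code', 'bedroom', 'with'] (min_width=22, slack=2)
Line 7: ['dust', 'low', 'hard', 'pencil'] (min_width=20, slack=4)
Line 8: ['pepper', 'light', 'bedroom'] (min_width=20, slack=4)
Line 9: ['river'] (min_width=5, slack=19)
Total lines: 9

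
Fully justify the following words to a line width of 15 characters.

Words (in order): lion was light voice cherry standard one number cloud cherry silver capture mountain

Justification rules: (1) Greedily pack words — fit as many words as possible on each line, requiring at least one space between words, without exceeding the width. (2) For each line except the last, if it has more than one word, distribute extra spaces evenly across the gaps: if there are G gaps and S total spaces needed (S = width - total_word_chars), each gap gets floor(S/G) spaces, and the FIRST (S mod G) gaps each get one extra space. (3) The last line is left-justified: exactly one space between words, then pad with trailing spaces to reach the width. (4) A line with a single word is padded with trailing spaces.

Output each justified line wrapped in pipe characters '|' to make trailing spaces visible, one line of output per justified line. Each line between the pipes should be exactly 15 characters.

Line 1: ['lion', 'was', 'light'] (min_width=14, slack=1)
Line 2: ['voice', 'cherry'] (min_width=12, slack=3)
Line 3: ['standard', 'one'] (min_width=12, slack=3)
Line 4: ['number', 'cloud'] (min_width=12, slack=3)
Line 5: ['cherry', 'silver'] (min_width=13, slack=2)
Line 6: ['capture'] (min_width=7, slack=8)
Line 7: ['mountain'] (min_width=8, slack=7)

Answer: |lion  was light|
|voice    cherry|
|standard    one|
|number    cloud|
|cherry   silver|
|capture        |
|mountain       |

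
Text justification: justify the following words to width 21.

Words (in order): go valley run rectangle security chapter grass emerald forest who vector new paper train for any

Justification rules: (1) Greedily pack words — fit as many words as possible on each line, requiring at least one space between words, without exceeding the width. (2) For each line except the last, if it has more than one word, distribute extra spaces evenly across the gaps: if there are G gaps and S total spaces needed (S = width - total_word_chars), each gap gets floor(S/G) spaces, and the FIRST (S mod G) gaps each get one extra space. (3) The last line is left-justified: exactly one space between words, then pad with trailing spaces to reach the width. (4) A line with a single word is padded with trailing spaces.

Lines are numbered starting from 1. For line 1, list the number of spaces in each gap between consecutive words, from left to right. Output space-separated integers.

Answer: 5 5

Derivation:
Line 1: ['go', 'valley', 'run'] (min_width=13, slack=8)
Line 2: ['rectangle', 'security'] (min_width=18, slack=3)
Line 3: ['chapter', 'grass', 'emerald'] (min_width=21, slack=0)
Line 4: ['forest', 'who', 'vector', 'new'] (min_width=21, slack=0)
Line 5: ['paper', 'train', 'for', 'any'] (min_width=19, slack=2)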